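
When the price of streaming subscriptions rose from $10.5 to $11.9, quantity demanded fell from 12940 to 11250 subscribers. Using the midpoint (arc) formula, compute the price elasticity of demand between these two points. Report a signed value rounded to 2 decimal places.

-1.12

%ΔQ = (11250 − 12940) / [(12940 + 11250)/2] = -1690/12095 = -0.139727…
%ΔP = (11.9 − 10.5) / [(10.5 + 11.9)/2] = 1.4/11.2 = 0.125
Arc Ed = %ΔQ / %ΔP = (-1690/12095) / (1.4/11.2) = -1.1178…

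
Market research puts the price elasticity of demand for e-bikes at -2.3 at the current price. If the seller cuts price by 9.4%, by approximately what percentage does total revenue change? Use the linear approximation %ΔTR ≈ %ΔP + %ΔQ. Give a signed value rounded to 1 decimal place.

%ΔQ ≈ Ed × %ΔP = (-2.3) × (-9.4%) = +21.6200%
%ΔTR ≈ %ΔP + %ΔQ = (-9.4%) + (+21.6200%) = +12.2200%

+12.2%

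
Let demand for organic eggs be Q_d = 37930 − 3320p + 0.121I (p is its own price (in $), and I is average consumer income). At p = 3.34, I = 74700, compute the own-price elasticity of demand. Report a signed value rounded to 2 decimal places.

At the given values, Q_d = 37930 − 3320(3.34) + 0.121(74700) = 35879.9.
∂Q_d/∂p = −3320.
E = (-3320) × (3.34/35879.9) = -0.3090…

-0.31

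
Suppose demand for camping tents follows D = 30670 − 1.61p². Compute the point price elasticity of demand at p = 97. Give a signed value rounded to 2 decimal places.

dD/dp = −2·1.61·p = -312.34. At p = 97, D = 15521.51.
Ed = (dD/dp)·(p/D) = (-312.34) × (97/15521.51) = -1.9519…

-1.95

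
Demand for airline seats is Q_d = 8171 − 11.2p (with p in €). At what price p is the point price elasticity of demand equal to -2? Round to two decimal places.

Ed = −11.2p/(8171 − 11.2p). Set this equal to -2:
11.2p = 2·(8171 − 11.2p) ⇒ 11.2p(1 + 2) = 2·8171
p = 2·8171 / (11.2·3) = 486.3690…

486.37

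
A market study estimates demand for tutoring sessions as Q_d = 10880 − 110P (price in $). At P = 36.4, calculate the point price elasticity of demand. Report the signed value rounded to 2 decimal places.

-0.58

dQ_d/dP = −110. At P = 36.4, Q_d = 10880 − 110(36.4) = 6876.
Ed = (dQ_d/dP)·(P/Q_d) = −110 × (36.4/6876) = -0.5823…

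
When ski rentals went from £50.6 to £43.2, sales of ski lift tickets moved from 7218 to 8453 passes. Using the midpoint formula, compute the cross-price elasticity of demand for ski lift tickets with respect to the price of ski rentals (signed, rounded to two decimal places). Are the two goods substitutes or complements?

-1.00; complements

%ΔQ_{ski lift tickets} = (8453 − 7218)/avg = 1235/7835.5 = 0.157615…
%ΔP_{ski rentals} = (43.2 − 50.6)/avg = -7.4/46.9 = -0.157782…
E_cross = (1235/7835.5) / (-7.4/46.9) = -0.9989…
E_cross < 0 ⇒ the goods are complements.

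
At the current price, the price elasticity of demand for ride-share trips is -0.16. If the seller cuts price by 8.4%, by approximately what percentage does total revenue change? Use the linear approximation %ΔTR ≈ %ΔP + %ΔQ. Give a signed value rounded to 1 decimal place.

-7.1%

%ΔQ ≈ Ed × %ΔP = (-0.16) × (-8.4%) = +1.3440%
%ΔTR ≈ %ΔP + %ΔQ = (-8.4%) + (+1.3440%) = -7.0560%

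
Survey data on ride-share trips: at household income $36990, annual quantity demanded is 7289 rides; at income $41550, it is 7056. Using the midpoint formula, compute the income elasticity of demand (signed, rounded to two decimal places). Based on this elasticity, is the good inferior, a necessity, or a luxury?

-0.28; inferior

%ΔQ = (7056 − 7289)/[( 7289 + 7056)/2] = -233/7172.5 = -0.032485…
%ΔIncome = (41550 − 36990)/[( 36990 + 41550)/2] = 4560/39270 = 0.116119…
E_income = (-233/7172.5) / (4560/39270) = -0.2797…
E_income < 0 ⇒ inferior good.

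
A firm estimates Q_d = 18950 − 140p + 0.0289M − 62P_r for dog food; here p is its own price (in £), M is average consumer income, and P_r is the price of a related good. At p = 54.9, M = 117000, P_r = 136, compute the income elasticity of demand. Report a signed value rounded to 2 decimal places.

0.54

At the given values, Q_d = 18950 − 140(54.9) + 0.0289(117000) − 62(136) = 6213.3.
∂Q_d/∂M = 0.0289.
E = (0.0289) × (117000/6213.3) = 0.5442…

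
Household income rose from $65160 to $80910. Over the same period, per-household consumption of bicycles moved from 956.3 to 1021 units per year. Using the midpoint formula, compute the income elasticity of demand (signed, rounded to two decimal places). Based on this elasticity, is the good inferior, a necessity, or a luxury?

0.30; necessity

%ΔQ = (1021 − 956.3)/[( 956.3 + 1021)/2] = 64.7/988.65 = 0.065442…
%ΔIncome = (80910 − 65160)/[( 65160 + 80910)/2] = 15750/73035 = 0.215650…
E_income = (64.7/988.65) / (15750/73035) = 0.3034…
0 < E_income < 1 ⇒ normal good, necessity.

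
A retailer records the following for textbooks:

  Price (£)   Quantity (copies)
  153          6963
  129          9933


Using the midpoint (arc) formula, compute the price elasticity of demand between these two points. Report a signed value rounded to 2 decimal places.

%ΔQ = (9933 − 6963) / [(6963 + 9933)/2] = 2970/8448 = 0.351562…
%ΔP = (129 − 153) / [(153 + 129)/2] = -24/141 = -0.170212…
Arc Ed = %ΔQ / %ΔP = (2970/8448) / (-24/141) = -2.0654…

-2.07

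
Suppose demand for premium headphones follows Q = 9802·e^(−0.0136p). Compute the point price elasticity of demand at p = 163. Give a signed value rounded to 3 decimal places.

-2.217

dQ/dp = −0.0136·Q = -14.5248. At p = 163, Q = 1068.
Ed = (dQ/dp)·(p/Q) = (-14.5248) × (163/1068) = -2.2168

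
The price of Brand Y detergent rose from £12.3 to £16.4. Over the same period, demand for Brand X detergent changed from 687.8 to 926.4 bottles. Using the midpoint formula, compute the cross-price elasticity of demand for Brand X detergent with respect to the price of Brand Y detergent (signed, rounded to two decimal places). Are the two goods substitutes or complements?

%ΔQ_{Brand X detergent} = (926.4 − 687.8)/avg = 238.6/807.1 = 0.295626…
%ΔP_{Brand Y detergent} = (16.4 − 12.3)/avg = 4.1/14.35 = 0.285714…
E_cross = (238.6/807.1) / (4.1/14.35) = 1.0346…
E_cross > 0 ⇒ the goods are substitutes.

1.03; substitutes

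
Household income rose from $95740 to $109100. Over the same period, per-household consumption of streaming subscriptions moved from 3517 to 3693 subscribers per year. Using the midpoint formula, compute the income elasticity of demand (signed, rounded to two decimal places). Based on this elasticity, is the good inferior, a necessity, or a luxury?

%ΔQ = (3693 − 3517)/[( 3517 + 3693)/2] = 176/3605 = 0.048821…
%ΔIncome = (109100 − 95740)/[( 95740 + 109100)/2] = 13360/102420 = 0.130443…
E_income = (176/3605) / (13360/102420) = 0.3742…
0 < E_income < 1 ⇒ normal good, necessity.

0.37; necessity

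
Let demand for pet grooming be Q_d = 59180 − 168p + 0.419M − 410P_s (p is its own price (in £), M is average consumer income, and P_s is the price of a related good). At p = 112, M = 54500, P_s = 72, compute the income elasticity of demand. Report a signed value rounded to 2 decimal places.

At the given values, Q_d = 59180 − 168(112) + 0.419(54500) − 410(72) = 33679.5.
∂Q_d/∂M = 0.419.
E = (0.419) × (54500/33679.5) = 0.6780…

0.68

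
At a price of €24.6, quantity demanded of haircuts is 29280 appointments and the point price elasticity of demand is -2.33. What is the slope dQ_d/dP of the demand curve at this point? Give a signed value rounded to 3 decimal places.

-2773.268

Ed = (dQ_d/dP)·(P/Q_d) ⇒ dQ_d/dP = Ed·Q_d/P = (-2.33)·29280/24.6 = -2773.26829…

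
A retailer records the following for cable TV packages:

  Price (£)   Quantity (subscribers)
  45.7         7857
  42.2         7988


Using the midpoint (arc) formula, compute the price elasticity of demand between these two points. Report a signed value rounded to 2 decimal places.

-0.21

%ΔQ = (7988 − 7857) / [(7857 + 7988)/2] = 131/7922.5 = 0.016535…
%ΔP = (42.2 − 45.7) / [(45.7 + 42.2)/2] = -3.5/43.95 = -0.079635…
Arc Ed = %ΔQ / %ΔP = (131/7922.5) / (-3.5/43.95) = -0.2076…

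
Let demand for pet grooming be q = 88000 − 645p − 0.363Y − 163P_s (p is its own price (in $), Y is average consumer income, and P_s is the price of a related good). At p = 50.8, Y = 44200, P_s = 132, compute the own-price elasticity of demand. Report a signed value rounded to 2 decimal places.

At the given values, q = 88000 − 645(50.8) − 0.363(44200) − 163(132) = 17673.4.
∂q/∂p = −645.
E = (-645) × (50.8/17673.4) = -1.8539…

-1.85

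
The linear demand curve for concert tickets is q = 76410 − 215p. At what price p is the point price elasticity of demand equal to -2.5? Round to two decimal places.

Ed = −215p/(76410 − 215p). Set this equal to -2.5:
215p = 2.5·(76410 − 215p) ⇒ 215p(1 + 2.5) = 2.5·76410
p = 2.5·76410 / (215·3.5) = 253.8538…

253.85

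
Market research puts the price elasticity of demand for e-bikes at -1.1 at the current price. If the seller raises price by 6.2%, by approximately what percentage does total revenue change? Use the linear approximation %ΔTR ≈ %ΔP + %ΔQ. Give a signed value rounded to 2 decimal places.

-0.62%

%ΔQ ≈ Ed × %ΔP = (-1.1) × (+6.2%) = -6.8200%
%ΔTR ≈ %ΔP + %ΔQ = (+6.2%) + (-6.8200%) = -0.6200%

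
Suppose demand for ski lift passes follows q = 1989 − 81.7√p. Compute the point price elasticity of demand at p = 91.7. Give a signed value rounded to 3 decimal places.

-0.324

dq/dp = −81.7/(2√p) = -4.26587. At p = 91.7, q = 1206.64.
Ed = (dq/dp)·(p/q) = (-4.26587) × (91.7/1206.64) = -0.32418…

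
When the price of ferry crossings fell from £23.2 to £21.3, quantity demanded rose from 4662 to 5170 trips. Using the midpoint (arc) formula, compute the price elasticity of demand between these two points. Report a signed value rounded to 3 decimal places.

%ΔQ = (5170 − 4662) / [(4662 + 5170)/2] = 508/4916 = 0.103336…
%ΔP = (21.3 − 23.2) / [(23.2 + 21.3)/2] = -1.9/22.25 = -0.085393…
Arc Ed = %ΔQ / %ΔP = (508/4916) / (-1.9/22.25) = -1.21011…

-1.210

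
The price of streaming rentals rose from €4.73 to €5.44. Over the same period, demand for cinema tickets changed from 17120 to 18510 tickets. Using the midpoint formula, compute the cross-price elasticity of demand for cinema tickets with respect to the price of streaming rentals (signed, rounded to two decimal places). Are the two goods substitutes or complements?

0.56; substitutes

%ΔQ_{cinema tickets} = (18510 − 17120)/avg = 1390/17815 = 0.078024…
%ΔP_{streaming rentals} = (5.44 − 4.73)/avg = 0.71/5.085 = 0.139626…
E_cross = (1390/17815) / (0.71/5.085) = 0.5588…
E_cross > 0 ⇒ the goods are substitutes.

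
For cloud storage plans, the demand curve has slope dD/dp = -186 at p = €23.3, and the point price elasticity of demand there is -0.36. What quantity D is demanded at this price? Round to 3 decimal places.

Ed = (dD/dp)·(p/D) ⇒ D = (dD/dp)·p/Ed = (-186)·23.3/(-0.36) = 12038.33333…

12038.333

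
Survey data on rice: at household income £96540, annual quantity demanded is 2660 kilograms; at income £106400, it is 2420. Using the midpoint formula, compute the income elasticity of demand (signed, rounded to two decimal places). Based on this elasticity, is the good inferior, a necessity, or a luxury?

%ΔQ = (2420 − 2660)/[( 2660 + 2420)/2] = -240/2540 = -0.094488…
%ΔIncome = (106400 − 96540)/[( 96540 + 106400)/2] = 9860/101470 = 0.097171…
E_income = (-240/2540) / (9860/101470) = -0.9723…
E_income < 0 ⇒ inferior good.

-0.97; inferior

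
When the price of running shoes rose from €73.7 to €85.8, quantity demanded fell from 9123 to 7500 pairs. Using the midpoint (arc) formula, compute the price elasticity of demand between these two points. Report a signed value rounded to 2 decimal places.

%ΔQ = (7500 − 9123) / [(9123 + 7500)/2] = -1623/8311.5 = -0.195271…
%ΔP = (85.8 − 73.7) / [(73.7 + 85.8)/2] = 12.1/79.75 = 0.151724…
Arc Ed = %ΔQ / %ΔP = (-1623/8311.5) / (12.1/79.75) = -1.2870…

-1.29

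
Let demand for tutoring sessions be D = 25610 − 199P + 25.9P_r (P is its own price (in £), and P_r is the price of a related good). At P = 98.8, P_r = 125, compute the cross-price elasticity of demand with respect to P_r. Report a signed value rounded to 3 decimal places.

At the given values, D = 25610 − 199(98.8) + 25.9(125) = 9186.3.
∂D/∂P_r = 25.9.
E = (25.9) × (125/9186.3) = 0.35242…

0.352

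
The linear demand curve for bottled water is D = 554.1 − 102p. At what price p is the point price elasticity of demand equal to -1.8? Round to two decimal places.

3.49

Ed = −102p/(554.1 − 102p). Set this equal to -1.8:
102p = 1.8·(554.1 − 102p) ⇒ 102p(1 + 1.8) = 1.8·554.1
p = 1.8·554.1 / (102·2.8) = 3.4922…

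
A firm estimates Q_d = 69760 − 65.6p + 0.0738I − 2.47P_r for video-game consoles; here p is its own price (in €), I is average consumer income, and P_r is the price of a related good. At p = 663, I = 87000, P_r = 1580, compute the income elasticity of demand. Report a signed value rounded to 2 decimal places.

0.22

At the given values, Q_d = 69760 − 65.6(663) + 0.0738(87000) − 2.47(1580) = 28785.2.
∂Q_d/∂I = 0.0738.
E = (0.0738) × (87000/28785.2) = 0.2230…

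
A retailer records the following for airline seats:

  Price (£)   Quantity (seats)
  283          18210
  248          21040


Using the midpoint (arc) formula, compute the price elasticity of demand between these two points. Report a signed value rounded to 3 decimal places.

-1.094

%ΔQ = (21040 − 18210) / [(18210 + 21040)/2] = 2830/19625 = 0.144203…
%ΔP = (248 − 283) / [(283 + 248)/2] = -35/265.5 = -0.131826…
Arc Ed = %ΔQ / %ΔP = (2830/19625) / (-35/265.5) = -1.09388…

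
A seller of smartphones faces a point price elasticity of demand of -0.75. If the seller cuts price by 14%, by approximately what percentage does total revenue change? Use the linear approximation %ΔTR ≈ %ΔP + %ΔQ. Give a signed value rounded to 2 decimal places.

%ΔQ ≈ Ed × %ΔP = (-0.75) × (-14%) = +10.5000%
%ΔTR ≈ %ΔP + %ΔQ = (-14%) + (+10.5000%) = -3.5000%

-3.50%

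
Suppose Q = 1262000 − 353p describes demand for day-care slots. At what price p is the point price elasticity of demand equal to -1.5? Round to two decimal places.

Ed = −353p/(1262000 − 353p). Set this equal to -1.5:
353p = 1.5·(1262000 − 353p) ⇒ 353p(1 + 1.5) = 1.5·1262000
p = 1.5·1262000 / (353·2.5) = 2145.0424…

2145.04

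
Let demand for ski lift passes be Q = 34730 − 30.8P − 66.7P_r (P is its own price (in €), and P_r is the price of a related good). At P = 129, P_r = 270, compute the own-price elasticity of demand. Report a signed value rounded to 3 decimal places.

At the given values, Q = 34730 − 30.8(129) − 66.7(270) = 12747.8.
∂Q/∂P = −30.8.
E = (-30.8) × (129/12747.8) = -0.31167…

-0.312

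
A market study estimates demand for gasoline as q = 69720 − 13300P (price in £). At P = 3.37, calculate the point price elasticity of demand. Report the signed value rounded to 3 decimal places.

dq/dP = −13300. At P = 3.37, q = 69720 − 13300(3.37) = 24899.
Ed = (dq/dP)·(P/q) = −13300 × (3.37/24899) = -1.80011…

-1.800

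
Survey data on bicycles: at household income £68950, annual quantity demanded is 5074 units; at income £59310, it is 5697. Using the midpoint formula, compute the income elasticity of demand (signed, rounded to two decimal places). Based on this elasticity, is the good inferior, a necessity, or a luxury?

-0.77; inferior

%ΔQ = (5697 − 5074)/[( 5074 + 5697)/2] = 623/5385.5 = 0.115680…
%ΔIncome = (59310 − 68950)/[( 68950 + 59310)/2] = -9640/64130 = -0.150319…
E_income = (623/5385.5) / (-9640/64130) = -0.7695…
E_income < 0 ⇒ inferior good.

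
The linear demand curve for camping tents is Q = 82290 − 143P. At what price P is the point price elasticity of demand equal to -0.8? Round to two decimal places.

Ed = −143P/(82290 − 143P). Set this equal to -0.8:
143P = 0.8·(82290 − 143P) ⇒ 143P(1 + 0.8) = 0.8·82290
P = 0.8·82290 / (143·1.8) = 255.7575…

255.76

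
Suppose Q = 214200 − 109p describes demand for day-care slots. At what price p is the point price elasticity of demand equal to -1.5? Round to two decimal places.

Ed = −109p/(214200 − 109p). Set this equal to -1.5:
109p = 1.5·(214200 − 109p) ⇒ 109p(1 + 1.5) = 1.5·214200
p = 1.5·214200 / (109·2.5) = 1179.0825…

1179.08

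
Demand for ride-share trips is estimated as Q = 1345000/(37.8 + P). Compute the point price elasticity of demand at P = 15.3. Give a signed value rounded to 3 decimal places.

dQ/dP = −1345000/(37.8 + P)² = -477.016. At P = 15.3, Q = 25329.6.
Ed = (dQ/dP)·(P/Q) = (-477.016) × (15.3/25329.6) = -0.28813…

-0.288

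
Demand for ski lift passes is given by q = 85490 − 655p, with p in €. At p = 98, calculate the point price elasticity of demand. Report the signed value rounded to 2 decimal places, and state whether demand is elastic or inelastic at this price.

-3.01; elastic

dq/dp = −655. At p = 98, q = 85490 − 655(98) = 21300.
Ed = (dq/dp)·(p/q) = −655 × (98/21300) = -3.0136…
|Ed| = 3.01 > 1, so demand is elastic.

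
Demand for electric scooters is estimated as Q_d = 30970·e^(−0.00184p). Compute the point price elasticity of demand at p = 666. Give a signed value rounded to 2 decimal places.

dQ_d/dp = −0.00184·Q_d = -16.7324. At p = 666, Q_d = 9093.67.
Ed = (dQ_d/dp)·(p/Q_d) = (-16.7324) × (666/9093.67) = -1.2254…

-1.23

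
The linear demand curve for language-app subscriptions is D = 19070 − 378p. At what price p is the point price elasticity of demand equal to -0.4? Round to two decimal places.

14.41

Ed = −378p/(19070 − 378p). Set this equal to -0.4:
378p = 0.4·(19070 − 378p) ⇒ 378p(1 + 0.4) = 0.4·19070
p = 0.4·19070 / (378·1.4) = 14.4142…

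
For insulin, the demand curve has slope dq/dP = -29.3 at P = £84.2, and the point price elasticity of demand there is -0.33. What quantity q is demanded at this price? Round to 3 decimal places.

7475.939

Ed = (dq/dP)·(P/q) ⇒ q = (dq/dP)·P/Ed = (-29.3)·84.2/(-0.33) = 7475.93939…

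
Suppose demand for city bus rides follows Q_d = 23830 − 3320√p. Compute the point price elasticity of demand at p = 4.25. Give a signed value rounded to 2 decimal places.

-0.20

dQ_d/dp = −3320/(2√p) = -805.218. At p = 4.25, Q_d = 16985.6.
Ed = (dQ_d/dp)·(p/Q_d) = (-805.218) × (4.25/16985.6) = -0.2014…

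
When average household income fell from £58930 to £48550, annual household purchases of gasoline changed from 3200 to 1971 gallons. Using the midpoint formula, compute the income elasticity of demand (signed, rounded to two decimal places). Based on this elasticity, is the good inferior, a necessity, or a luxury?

2.46; luxury

%ΔQ = (1971 − 3200)/[( 3200 + 1971)/2] = -1229/2585.5 = -0.475343…
%ΔIncome = (48550 − 58930)/[( 58930 + 48550)/2] = -10380/53740 = -0.193152…
E_income = (-1229/2585.5) / (-10380/53740) = 2.4609…
E_income > 1 ⇒ normal good, luxury.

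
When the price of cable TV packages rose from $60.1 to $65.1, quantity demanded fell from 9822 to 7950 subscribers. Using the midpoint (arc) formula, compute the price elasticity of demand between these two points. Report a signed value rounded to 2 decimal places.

%ΔQ = (7950 − 9822) / [(9822 + 7950)/2] = -1872/8886 = -0.210668…
%ΔP = (65.1 − 60.1) / [(60.1 + 65.1)/2] = 5/62.6 = 0.079872…
Arc Ed = %ΔQ / %ΔP = (-1872/8886) / (5/62.6) = -2.6375…

-2.64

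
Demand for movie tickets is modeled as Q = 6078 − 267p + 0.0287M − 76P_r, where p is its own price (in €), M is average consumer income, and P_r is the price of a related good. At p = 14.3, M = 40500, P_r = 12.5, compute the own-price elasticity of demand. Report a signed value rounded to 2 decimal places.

At the given values, Q = 6078 − 267(14.3) + 0.0287(40500) − 76(12.5) = 2472.25.
∂Q/∂p = −267.
E = (-267) × (14.3/2472.25) = -1.5443…

-1.54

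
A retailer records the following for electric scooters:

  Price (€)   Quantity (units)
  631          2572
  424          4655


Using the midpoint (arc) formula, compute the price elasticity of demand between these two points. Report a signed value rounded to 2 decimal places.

%ΔQ = (4655 − 2572) / [(2572 + 4655)/2] = 2083/3613.5 = 0.576449…
%ΔP = (424 − 631) / [(631 + 424)/2] = -207/527.5 = -0.392417…
Arc Ed = %ΔQ / %ΔP = (2083/3613.5) / (-207/527.5) = -1.4689…

-1.47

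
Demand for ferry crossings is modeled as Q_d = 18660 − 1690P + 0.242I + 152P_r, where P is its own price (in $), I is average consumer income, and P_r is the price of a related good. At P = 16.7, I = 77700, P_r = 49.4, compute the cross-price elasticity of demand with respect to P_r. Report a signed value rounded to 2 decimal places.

At the given values, Q_d = 18660 − 1690(16.7) + 0.242(77700) + 152(49.4) = 16749.2.
∂Q_d/∂P_r = 152.
E = (152) × (49.4/16749.2) = 0.4483…

0.45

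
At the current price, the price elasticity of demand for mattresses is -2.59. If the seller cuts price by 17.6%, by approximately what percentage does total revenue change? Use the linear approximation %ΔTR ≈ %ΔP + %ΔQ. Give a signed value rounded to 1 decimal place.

%ΔQ ≈ Ed × %ΔP = (-2.59) × (-17.6%) = +45.5840%
%ΔTR ≈ %ΔP + %ΔQ = (-17.6%) + (+45.5840%) = +27.9840%

+28.0%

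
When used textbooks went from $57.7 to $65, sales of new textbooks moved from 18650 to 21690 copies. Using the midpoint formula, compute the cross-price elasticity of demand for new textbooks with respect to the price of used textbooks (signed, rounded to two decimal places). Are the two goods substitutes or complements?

1.27; substitutes

%ΔQ_{new textbooks} = (21690 − 18650)/avg = 3040/20170 = 0.150718…
%ΔP_{used textbooks} = (65 − 57.7)/avg = 7.3/61.35 = 0.118989…
E_cross = (3040/20170) / (7.3/61.35) = 1.2666…
E_cross > 0 ⇒ the goods are substitutes.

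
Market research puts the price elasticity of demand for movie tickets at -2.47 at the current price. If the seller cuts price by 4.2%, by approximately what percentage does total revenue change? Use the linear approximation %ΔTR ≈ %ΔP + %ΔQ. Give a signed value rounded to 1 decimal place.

%ΔQ ≈ Ed × %ΔP = (-2.47) × (-4.2%) = +10.3740%
%ΔTR ≈ %ΔP + %ΔQ = (-4.2%) + (+10.3740%) = +6.1740%

+6.2%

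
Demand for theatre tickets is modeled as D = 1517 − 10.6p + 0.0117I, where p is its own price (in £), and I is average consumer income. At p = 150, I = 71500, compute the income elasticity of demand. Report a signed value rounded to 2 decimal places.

At the given values, D = 1517 − 10.6(150) + 0.0117(71500) = 763.55.
∂D/∂I = 0.0117.
E = (0.0117) × (71500/763.55) = 1.0956…

1.10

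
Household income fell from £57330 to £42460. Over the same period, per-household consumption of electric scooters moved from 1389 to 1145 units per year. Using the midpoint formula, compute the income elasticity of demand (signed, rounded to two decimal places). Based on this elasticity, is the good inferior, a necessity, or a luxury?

%ΔQ = (1145 − 1389)/[( 1389 + 1145)/2] = -244/1267 = -0.192580…
%ΔIncome = (42460 − 57330)/[( 57330 + 42460)/2] = -14870/49895 = -0.298025…
E_income = (-244/1267) / (-14870/49895) = 0.6461…
0 < E_income < 1 ⇒ normal good, necessity.

0.65; necessity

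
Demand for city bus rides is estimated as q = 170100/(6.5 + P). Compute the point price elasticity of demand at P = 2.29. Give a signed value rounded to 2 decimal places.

-0.26

dq/dP = −170100/(6.5 + P)² = -2201.54. At P = 2.29, q = 19351.5.
Ed = (dq/dP)·(P/q) = (-2201.54) × (2.29/19351.5) = -0.2605…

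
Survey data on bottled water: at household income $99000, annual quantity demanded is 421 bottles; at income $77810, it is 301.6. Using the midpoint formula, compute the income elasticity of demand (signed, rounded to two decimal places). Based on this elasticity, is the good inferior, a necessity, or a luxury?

%ΔQ = (301.6 − 421)/[( 421 + 301.6)/2] = -119.4/361.3 = -0.330473…
%ΔIncome = (77810 − 99000)/[( 99000 + 77810)/2] = -21190/88405 = -0.239692…
E_income = (-119.4/361.3) / (-21190/88405) = 1.3787…
E_income > 1 ⇒ normal good, luxury.

1.38; luxury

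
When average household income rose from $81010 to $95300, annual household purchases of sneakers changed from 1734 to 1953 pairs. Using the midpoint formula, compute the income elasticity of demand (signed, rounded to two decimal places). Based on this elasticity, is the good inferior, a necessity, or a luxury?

%ΔQ = (1953 − 1734)/[( 1734 + 1953)/2] = 219/1843.5 = 0.118795…
%ΔIncome = (95300 − 81010)/[( 81010 + 95300)/2] = 14290/88155 = 0.162100…
E_income = (219/1843.5) / (14290/88155) = 0.7328…
0 < E_income < 1 ⇒ normal good, necessity.

0.73; necessity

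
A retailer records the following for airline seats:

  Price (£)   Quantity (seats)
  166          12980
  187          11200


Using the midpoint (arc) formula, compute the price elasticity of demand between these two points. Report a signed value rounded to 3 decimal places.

%ΔQ = (11200 − 12980) / [(12980 + 11200)/2] = -1780/12090 = -0.147229…
%ΔP = (187 − 166) / [(166 + 187)/2] = 21/176.5 = 0.118980…
Arc Ed = %ΔQ / %ΔP = (-1780/12090) / (21/176.5) = -1.23742…

-1.237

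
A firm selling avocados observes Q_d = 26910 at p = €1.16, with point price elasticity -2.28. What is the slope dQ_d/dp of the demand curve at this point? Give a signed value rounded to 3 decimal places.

-52892.069

Ed = (dQ_d/dp)·(p/Q_d) ⇒ dQ_d/dp = Ed·Q_d/p = (-2.28)·26910/1.16 = -52892.06896…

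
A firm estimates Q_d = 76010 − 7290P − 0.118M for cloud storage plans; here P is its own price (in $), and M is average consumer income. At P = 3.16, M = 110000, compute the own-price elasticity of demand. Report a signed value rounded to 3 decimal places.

-0.576

At the given values, Q_d = 76010 − 7290(3.16) − 0.118(110000) = 39993.6.
∂Q_d/∂P = −7290.
E = (-7290) × (3.16/39993.6) = -0.57600…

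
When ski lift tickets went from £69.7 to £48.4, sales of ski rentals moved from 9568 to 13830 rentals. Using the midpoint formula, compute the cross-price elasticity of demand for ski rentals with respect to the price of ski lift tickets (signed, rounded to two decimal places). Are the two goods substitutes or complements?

-1.01; complements

%ΔQ_{ski rentals} = (13830 − 9568)/avg = 4262/11699 = 0.364304…
%ΔP_{ski lift tickets} = (48.4 − 69.7)/avg = -21.3/59.05 = -0.360711…
E_cross = (4262/11699) / (-21.3/59.05) = -1.0099…
E_cross < 0 ⇒ the goods are complements.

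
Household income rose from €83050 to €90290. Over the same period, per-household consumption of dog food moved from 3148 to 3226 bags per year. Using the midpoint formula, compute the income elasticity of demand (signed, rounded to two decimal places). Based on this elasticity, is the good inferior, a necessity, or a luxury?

0.29; necessity

%ΔQ = (3226 − 3148)/[( 3148 + 3226)/2] = 78/3187 = 0.024474…
%ΔIncome = (90290 − 83050)/[( 83050 + 90290)/2] = 7240/86670 = 0.083535…
E_income = (78/3187) / (7240/86670) = 0.2929…
0 < E_income < 1 ⇒ normal good, necessity.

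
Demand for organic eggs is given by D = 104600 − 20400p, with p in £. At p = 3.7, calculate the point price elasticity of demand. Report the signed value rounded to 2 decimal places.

dD/dp = −20400. At p = 3.7, D = 104600 − 20400(3.7) = 29120.
Ed = (dD/dp)·(p/D) = −20400 × (3.7/29120) = -2.5920…

-2.59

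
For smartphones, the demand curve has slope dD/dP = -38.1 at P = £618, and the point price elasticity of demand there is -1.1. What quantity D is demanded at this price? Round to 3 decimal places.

Ed = (dD/dP)·(P/D) ⇒ D = (dD/dP)·P/Ed = (-38.1)·618/(-1.1) = 21405.27272…

21405.273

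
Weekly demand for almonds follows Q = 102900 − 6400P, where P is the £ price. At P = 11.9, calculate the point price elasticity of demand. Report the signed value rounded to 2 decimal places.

dQ/dP = −6400. At P = 11.9, Q = 102900 − 6400(11.9) = 26740.
Ed = (dQ/dP)·(P/Q) = −6400 × (11.9/26740) = -2.8481…

-2.85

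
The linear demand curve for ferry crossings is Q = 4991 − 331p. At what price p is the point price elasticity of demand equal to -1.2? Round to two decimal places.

8.22

Ed = −331p/(4991 − 331p). Set this equal to -1.2:
331p = 1.2·(4991 − 331p) ⇒ 331p(1 + 1.2) = 1.2·4991
p = 1.2·4991 / (331·2.2) = 8.2246…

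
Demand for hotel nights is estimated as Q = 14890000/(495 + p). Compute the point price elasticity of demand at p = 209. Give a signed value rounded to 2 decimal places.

dQ/dp = −14890000/(495 + p)² = -30.0434. At p = 209, Q = 21150.6.
Ed = (dQ/dp)·(p/Q) = (-30.0434) × (209/21150.6) = -0.2968…

-0.30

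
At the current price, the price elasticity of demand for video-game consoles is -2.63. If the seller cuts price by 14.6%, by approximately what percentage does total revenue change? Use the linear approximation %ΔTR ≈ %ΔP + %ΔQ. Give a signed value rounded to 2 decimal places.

+23.80%

%ΔQ ≈ Ed × %ΔP = (-2.63) × (-14.6%) = +38.3980%
%ΔTR ≈ %ΔP + %ΔQ = (-14.6%) + (+38.3980%) = +23.7980%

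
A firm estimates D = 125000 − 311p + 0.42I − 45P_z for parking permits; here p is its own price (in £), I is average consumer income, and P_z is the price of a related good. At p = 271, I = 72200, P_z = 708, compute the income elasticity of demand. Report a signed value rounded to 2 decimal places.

0.77

At the given values, D = 125000 − 311(271) + 0.42(72200) − 45(708) = 39183.
∂D/∂I = 0.42.
E = (0.42) × (72200/39183) = 0.7739…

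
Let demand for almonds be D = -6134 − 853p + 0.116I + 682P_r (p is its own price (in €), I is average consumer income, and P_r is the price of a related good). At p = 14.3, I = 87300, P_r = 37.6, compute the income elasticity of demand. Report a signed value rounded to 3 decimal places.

0.581

At the given values, D = -6134 − 853(14.3) + 0.116(87300) + 682(37.6) = 17438.1.
∂D/∂I = 0.116.
E = (0.116) × (87300/17438.1) = 0.58072…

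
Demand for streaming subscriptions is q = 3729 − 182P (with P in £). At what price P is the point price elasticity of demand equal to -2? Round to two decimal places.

13.66

Ed = −182P/(3729 − 182P). Set this equal to -2:
182P = 2·(3729 − 182P) ⇒ 182P(1 + 2) = 2·3729
P = 2·3729 / (182·3) = 13.6593…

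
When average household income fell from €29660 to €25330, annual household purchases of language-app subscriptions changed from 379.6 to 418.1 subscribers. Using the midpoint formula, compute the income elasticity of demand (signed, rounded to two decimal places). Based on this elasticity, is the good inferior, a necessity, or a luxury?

-0.61; inferior

%ΔQ = (418.1 − 379.6)/[( 379.6 + 418.1)/2] = 38.5/398.85 = 0.096527…
%ΔIncome = (25330 − 29660)/[( 29660 + 25330)/2] = -4330/27495 = -0.157483…
E_income = (38.5/398.85) / (-4330/27495) = -0.6129…
E_income < 0 ⇒ inferior good.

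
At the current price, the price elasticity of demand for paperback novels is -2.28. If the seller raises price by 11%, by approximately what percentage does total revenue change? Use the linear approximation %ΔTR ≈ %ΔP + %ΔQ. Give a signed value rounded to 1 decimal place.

%ΔQ ≈ Ed × %ΔP = (-2.28) × (+11%) = -25.0800%
%ΔTR ≈ %ΔP + %ΔQ = (+11%) + (-25.0800%) = -14.0800%

-14.1%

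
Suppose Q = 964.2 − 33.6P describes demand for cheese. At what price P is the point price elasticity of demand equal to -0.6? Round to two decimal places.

Ed = −33.6P/(964.2 − 33.6P). Set this equal to -0.6:
33.6P = 0.6·(964.2 − 33.6P) ⇒ 33.6P(1 + 0.6) = 0.6·964.2
P = 0.6·964.2 / (33.6·1.6) = 10.7611…

10.76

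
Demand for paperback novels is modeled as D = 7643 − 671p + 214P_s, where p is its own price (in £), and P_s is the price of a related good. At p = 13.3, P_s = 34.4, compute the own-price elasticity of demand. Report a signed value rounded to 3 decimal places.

At the given values, D = 7643 − 671(13.3) + 214(34.4) = 6080.3.
∂D/∂p = −671.
E = (-671) × (13.3/6080.3) = -1.46774…

-1.468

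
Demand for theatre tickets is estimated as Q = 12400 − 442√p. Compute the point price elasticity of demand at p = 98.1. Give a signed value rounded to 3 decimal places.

dQ/dp = −442/(2√p) = -22.313. At p = 98.1, Q = 8022.19.
Ed = (dQ/dp)·(p/Q) = (-22.313) × (98.1/8022.19) = -0.27285…

-0.273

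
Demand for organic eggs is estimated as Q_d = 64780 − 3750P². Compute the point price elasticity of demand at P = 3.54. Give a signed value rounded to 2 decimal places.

-5.28

dQ_d/dP = −2·3750·P = -26550. At P = 3.54, Q_d = 17786.5.
Ed = (dQ_d/dP)·(P/Q_d) = (-26550) × (3.54/17786.5) = -5.2841…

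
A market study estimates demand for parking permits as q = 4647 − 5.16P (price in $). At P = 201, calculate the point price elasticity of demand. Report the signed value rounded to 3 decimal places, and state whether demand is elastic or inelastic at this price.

dq/dP = −5.16. At P = 201, q = 4647 − 5.16(201) = 3609.84.
Ed = (dq/dP)·(P/q) = −5.16 × (201/3609.84) = -0.28731…
|Ed| = 0.287 < 1, so demand is inelastic.

-0.287; inelastic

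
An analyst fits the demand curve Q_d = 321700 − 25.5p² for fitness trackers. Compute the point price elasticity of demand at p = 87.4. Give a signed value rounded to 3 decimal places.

-3.070

dQ_d/dp = −2·25.5·p = -4457.4. At p = 87.4, Q_d = 126911.62.
Ed = (dQ_d/dp)·(p/Q_d) = (-4457.4) × (87.4/126911.62) = -3.06966…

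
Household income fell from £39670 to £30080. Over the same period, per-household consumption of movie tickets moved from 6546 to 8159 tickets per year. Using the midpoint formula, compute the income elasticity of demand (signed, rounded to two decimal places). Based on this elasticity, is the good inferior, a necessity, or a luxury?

%ΔQ = (8159 − 6546)/[( 6546 + 8159)/2] = 1613/7352.5 = 0.219381…
%ΔIncome = (30080 − 39670)/[( 39670 + 30080)/2] = -9590/34875 = -0.274982…
E_income = (1613/7352.5) / (-9590/34875) = -0.7978…
E_income < 0 ⇒ inferior good.

-0.80; inferior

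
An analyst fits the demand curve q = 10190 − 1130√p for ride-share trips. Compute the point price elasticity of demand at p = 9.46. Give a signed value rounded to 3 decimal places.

-0.259

dq/dp = −1130/(2√p) = -183.697. At p = 9.46, q = 6714.45.
Ed = (dq/dp)·(p/q) = (-183.697) × (9.46/6714.45) = -0.25881…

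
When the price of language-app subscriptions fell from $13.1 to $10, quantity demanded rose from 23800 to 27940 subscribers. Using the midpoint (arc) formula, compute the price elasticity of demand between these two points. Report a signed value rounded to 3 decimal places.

-0.596

%ΔQ = (27940 − 23800) / [(23800 + 27940)/2] = 4140/25870 = 0.160030…
%ΔP = (10 − 13.1) / [(13.1 + 10)/2] = -3.1/11.55 = -0.268398…
Arc Ed = %ΔQ / %ΔP = (4140/25870) / (-3.1/11.55) = -0.59624…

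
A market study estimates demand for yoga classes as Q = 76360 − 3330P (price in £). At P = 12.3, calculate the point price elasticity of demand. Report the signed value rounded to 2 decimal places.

dQ/dP = −3330. At P = 12.3, Q = 76360 − 3330(12.3) = 35401.
Ed = (dQ/dP)·(P/Q) = −3330 × (12.3/35401) = -1.1570…

-1.16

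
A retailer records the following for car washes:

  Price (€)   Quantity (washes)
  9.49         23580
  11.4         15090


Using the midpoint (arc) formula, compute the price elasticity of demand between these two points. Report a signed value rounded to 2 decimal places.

-2.40

%ΔQ = (15090 − 23580) / [(23580 + 15090)/2] = -8490/19335 = -0.439100…
%ΔP = (11.4 − 9.49) / [(9.49 + 11.4)/2] = 1.91/10.445 = 0.182862…
Arc Ed = %ΔQ / %ΔP = (-8490/19335) / (1.91/10.445) = -2.4012…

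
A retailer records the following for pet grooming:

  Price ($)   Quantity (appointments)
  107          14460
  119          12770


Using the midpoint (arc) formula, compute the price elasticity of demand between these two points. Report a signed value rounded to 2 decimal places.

-1.17

%ΔQ = (12770 − 14460) / [(14460 + 12770)/2] = -1690/13615 = -0.124127…
%ΔP = (119 − 107) / [(107 + 119)/2] = 12/113 = 0.106194…
Arc Ed = %ΔQ / %ΔP = (-1690/13615) / (12/113) = -1.1688…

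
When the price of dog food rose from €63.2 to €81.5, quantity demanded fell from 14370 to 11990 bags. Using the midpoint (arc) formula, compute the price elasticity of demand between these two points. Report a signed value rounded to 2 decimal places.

%ΔQ = (11990 − 14370) / [(14370 + 11990)/2] = -2380/13180 = -0.180576…
%ΔP = (81.5 − 63.2) / [(63.2 + 81.5)/2] = 18.3/72.35 = 0.252937…
Arc Ed = %ΔQ / %ΔP = (-2380/13180) / (18.3/72.35) = -0.7139…

-0.71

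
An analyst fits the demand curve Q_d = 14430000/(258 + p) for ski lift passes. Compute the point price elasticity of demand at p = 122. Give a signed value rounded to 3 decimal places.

dQ_d/dp = −14430000/(258 + p)² = -99.9307. At p = 122, Q_d = 37973.7.
Ed = (dQ_d/dp)·(p/Q_d) = (-99.9307) × (122/37973.7) = -0.32105…

-0.321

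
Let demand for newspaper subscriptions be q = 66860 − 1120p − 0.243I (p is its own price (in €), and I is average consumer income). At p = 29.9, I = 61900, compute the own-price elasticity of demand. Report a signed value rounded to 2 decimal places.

-1.83

At the given values, q = 66860 − 1120(29.9) − 0.243(61900) = 18330.3.
∂q/∂p = −1120.
E = (-1120) × (29.9/18330.3) = -1.8269…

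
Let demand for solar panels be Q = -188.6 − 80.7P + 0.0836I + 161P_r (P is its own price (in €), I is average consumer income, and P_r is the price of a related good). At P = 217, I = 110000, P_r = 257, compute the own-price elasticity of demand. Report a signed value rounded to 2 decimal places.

At the given values, Q = -188.6 − 80.7(217) + 0.0836(110000) + 161(257) = 32872.5.
∂Q/∂P = −80.7.
E = (-80.7) × (217/32872.5) = -0.5327…

-0.53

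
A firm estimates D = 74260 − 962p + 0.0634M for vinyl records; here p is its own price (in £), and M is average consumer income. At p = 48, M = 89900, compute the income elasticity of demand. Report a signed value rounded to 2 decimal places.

0.17

At the given values, D = 74260 − 962(48) + 0.0634(89900) = 33783.66.
∂D/∂M = 0.0634.
E = (0.0634) × (89900/33783.66) = 0.1687…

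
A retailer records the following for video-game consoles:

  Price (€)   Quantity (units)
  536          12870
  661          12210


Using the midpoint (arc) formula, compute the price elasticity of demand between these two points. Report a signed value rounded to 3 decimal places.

-0.252

%ΔQ = (12210 − 12870) / [(12870 + 12210)/2] = -660/12540 = -0.052631…
%ΔP = (661 − 536) / [(536 + 661)/2] = 125/598.5 = 0.208855…
Arc Ed = %ΔQ / %ΔP = (-660/12540) / (125/598.5) = -0.252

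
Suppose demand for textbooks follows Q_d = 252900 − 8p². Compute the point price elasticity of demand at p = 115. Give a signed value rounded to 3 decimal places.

dQ_d/dp = −2·8·p = -1840. At p = 115, Q_d = 147100.
Ed = (dQ_d/dp)·(p/Q_d) = (-1840) × (115/147100) = -1.43847…

-1.438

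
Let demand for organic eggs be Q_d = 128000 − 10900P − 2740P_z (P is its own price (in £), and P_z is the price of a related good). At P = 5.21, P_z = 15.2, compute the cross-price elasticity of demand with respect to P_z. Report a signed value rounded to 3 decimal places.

-1.409

At the given values, Q_d = 128000 − 10900(5.21) − 2740(15.2) = 29563.
∂Q_d/∂P_z = -2740.
E = (-2740) × (15.2/29563) = -1.40878…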